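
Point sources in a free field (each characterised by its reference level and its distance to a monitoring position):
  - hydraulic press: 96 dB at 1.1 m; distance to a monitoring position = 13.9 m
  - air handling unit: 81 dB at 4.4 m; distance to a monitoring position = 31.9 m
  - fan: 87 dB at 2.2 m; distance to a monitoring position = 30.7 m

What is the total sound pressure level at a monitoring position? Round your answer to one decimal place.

74.8 dB

First find each source's level at the receiver (point-source: −20·log₁₀(r/r_ref)), then combine on an intensity basis.
hydraulic press: 96 − 20·log₁₀(13.9/1.1) = 96 − 22.03 = 73.97 dB.
air handling unit: 81 − 20·log₁₀(31.9/4.4) = 81 − 17.21 = 63.79 dB.
fan: 87 − 20·log₁₀(30.7/2.2) = 87 − 22.89 = 64.11 dB.
Σ 10^(L/10) = 2.990e+07 → L_total = 10·log₁₀(2.990e+07) = 74.76 dB.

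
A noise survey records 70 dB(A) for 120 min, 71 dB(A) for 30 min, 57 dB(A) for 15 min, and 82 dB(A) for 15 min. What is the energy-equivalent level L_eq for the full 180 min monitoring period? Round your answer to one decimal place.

73.4 dB(A)

Weight each interval's intensity by its duration and average over T = 180 min:
Σ tᵢ·10^(Lᵢ/10) = 120·10^(70/10) + 30·10^(71/10) + 15·10^(57/10) + 15·10^(82/10) = 3.963e+09.
L_eq = 10·log₁₀(3.963e+09/180) = 73.43 dB(A).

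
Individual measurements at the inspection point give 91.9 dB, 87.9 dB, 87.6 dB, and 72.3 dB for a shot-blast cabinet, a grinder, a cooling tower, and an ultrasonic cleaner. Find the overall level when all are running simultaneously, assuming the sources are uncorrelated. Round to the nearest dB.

94 dB

Incoherent sources combine by intensity addition: L_total = 10·log₁₀(Σ 10^(L_i/10)).
Σ 10^(L/10) = 10^(91.9/10) + 10^(87.9/10) + 10^(87.6/10) + 10^(72.3/10) = 2.758e+09.
L_total = 10·log₁₀(2.758e+09) = 94.41 dB.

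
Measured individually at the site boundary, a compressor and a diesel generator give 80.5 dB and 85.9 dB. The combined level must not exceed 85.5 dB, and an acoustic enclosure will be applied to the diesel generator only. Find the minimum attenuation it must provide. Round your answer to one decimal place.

2.1 dB

Fixed contribution from the other source: Σ 10^(L/10) = 10^(80.5/10) = 1.122e+08 (80.50 dB).
To meet 85.5 dB overall, the treated diesel generator may contribute at most 10^(85.5/10) − 1.122e+08 = 2.426e+08, i.e. 83.85 dB.
So the diesel generator must be reduced from 85.9 to 83.85 dB: IL = 2.05 dB.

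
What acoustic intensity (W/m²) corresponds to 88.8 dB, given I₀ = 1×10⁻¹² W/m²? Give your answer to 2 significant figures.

0.00076 W/m²

I/I₀ = 10^(88.8/10) = 7.586e+08, so I = 7.586e+08 × 10⁻¹² W/m².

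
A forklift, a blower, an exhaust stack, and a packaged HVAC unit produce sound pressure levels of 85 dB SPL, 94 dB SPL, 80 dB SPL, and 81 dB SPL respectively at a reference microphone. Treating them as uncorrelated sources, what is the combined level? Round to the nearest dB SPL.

95 dB SPL

For uncorrelated sources the intensities add, so convert each level to linear form, sum, and take 10·log₁₀ of the total.
Σ 10^(L/10) = 10^(85/10) + 10^(94/10) + 10^(80/10) + 10^(81/10) = 3.054e+09.
L_total = 10·log₁₀(3.054e+09) = 94.85 dB SPL.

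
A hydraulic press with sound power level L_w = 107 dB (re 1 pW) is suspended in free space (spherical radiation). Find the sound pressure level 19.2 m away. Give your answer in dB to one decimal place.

The power spreads over a sphere of area 4π·r², so L_p = L_w − 10·log₁₀(4π·r²).
4π·r² = 4632 m², 10·log₁₀ of that is 36.658 dB.
L_p = 107 − 36.658 = 70.34 dB.

70.3 dB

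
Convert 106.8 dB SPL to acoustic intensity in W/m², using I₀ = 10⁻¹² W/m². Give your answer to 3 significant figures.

I/I₀ = 10^(106.8/10) = 4.786e+10, so I = 4.786e+10 × 10⁻¹² W/m².

0.0479 W/m²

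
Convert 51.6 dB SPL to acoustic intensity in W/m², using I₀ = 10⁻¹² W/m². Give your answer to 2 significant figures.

1.4e-07 W/m²

I = I₀·10^(L/10) = 10⁻¹² × 10^(51.6/10) = 10^(-6.840).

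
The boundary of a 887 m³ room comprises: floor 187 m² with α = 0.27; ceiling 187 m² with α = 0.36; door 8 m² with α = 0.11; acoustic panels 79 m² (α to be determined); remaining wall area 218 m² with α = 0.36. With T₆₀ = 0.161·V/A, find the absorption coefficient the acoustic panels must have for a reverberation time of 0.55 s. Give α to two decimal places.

0.79

Required total absorption A = 0.161·887/0.55 = 259.65 m².
Absorption from the other surfaces = 187·0.27 + 187·0.36 + 8·0.11 + 218·0.36 = 197.17 m², so the acoustic panels must supply 62.48 m² over 79 m².
α = 62.48/79 = 0.791.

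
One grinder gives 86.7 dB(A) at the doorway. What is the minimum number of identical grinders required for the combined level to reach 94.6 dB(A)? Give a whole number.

7

The shortfall is 94.6 − 86.7 = 7.9 dB, and N units add 10·log₁₀ N, so need 10·log₁₀ N ≥ 7.9.
N ≥ 10^(7.9/10) = 6.166, so N = 7.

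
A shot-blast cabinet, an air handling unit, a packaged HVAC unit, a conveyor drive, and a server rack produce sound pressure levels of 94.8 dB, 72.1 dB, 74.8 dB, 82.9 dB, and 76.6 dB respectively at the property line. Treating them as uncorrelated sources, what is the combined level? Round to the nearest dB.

95 dB

For uncorrelated sources the intensities add, so convert each level to linear form, sum, and take 10·log₁₀ of the total.
Σ 10^(L/10) = 10^(94.8/10) + 10^(72.1/10) + 10^(74.8/10) + 10^(82.9/10) + 10^(76.6/10) = 3.307e+09.
L_total = 10·log₁₀(3.307e+09) = 95.19 dB.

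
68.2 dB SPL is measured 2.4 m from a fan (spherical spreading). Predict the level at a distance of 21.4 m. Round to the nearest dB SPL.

49 dB SPL

Point-source attenuation: ΔL = 20·log₁₀(r₂/r₁) = 20·log₁₀(21.4/2.4) = 19.004 dB.
L₂ = 68.2 − 20·log₁₀(21.4/2.4) = 68.2 − 19.004 = 49.20 dB SPL.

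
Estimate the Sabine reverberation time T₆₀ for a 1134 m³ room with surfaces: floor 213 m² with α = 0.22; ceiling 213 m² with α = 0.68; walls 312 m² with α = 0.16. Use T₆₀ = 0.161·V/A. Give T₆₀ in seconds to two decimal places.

A = Σ Sᵢαᵢ = 213·0.22 + 213·0.68 + 312·0.16 = 241.62 m².
T₆₀ = 0.161·V/A = 0.161·1134/241.62 = 0.756 s.

0.76 s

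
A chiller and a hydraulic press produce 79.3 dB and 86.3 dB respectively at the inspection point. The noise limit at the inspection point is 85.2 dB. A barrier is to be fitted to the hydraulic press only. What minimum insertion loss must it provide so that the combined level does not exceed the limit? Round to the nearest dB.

Fixed contribution from the other source: Σ 10^(L/10) = 10^(79.3/10) = 8.511e+07 (79.30 dB).
To meet 85.2 dB overall, the treated hydraulic press may contribute at most 10^(85.2/10) − 8.511e+07 = 2.460e+08, i.e. 83.91 dB.
Required insertion loss = 86.3 − 83.91 = 2.39 dB.

2 dB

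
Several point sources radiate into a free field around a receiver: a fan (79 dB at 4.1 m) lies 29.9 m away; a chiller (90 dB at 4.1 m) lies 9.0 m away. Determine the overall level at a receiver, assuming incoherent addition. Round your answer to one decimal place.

First find each source's level at the receiver (point-source: −20·log₁₀(r/r_ref)), then combine on an intensity basis.
fan: 79 − 20·log₁₀(29.9/4.1) = 79 − 17.26 = 61.74 dB.
chiller: 90 − 20·log₁₀(9.0/4.1) = 90 − 6.83 = 83.17 dB.
Σ 10^(L/10) = 2.090e+08 → L_total = 10·log₁₀(2.090e+08) = 83.20 dB.

83.2 dB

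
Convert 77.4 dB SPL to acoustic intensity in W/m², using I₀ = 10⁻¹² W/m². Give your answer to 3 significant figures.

L = 10·log₁₀(I/I₀) ⇒ I = I₀·10^(L/10) = 10⁻¹² × 10^7.74.

5.50e-05 W/m²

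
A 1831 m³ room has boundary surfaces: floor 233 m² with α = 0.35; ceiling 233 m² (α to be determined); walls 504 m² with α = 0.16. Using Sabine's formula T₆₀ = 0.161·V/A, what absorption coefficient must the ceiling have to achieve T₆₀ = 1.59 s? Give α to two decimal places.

0.10

A = 0.161·V/T₆₀ = 0.161·1831/1.59 = 185.40 m² sabins.
Absorption from the other surfaces = 233·0.35 + 504·0.16 = 162.19 m², so the ceiling must supply 23.21 m² over 233 m².
α = 23.21/233 = 0.100.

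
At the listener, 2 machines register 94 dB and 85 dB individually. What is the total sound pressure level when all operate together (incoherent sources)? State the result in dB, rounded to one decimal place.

Incoherent sources combine by intensity addition: L_total = 10·log₁₀(Σ 10^(L_i/10)).
Σ 10^(L/10) = 10^(94/10) + 10^(85/10) = 2.828e+09.
L_total = 10·log₁₀(2.828e+09) = 94.51 dB.

94.5 dB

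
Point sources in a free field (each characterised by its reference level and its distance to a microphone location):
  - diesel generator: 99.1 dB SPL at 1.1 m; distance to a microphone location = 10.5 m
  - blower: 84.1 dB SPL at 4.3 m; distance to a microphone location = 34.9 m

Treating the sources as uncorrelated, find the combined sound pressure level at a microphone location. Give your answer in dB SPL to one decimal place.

79.7 dB SPL

First find each source's level at the receiver (point-source: −20·log₁₀(r/r_ref)), then combine on an intensity basis.
diesel generator: 99.1 − 20·log₁₀(10.5/1.1) = 99.1 − 19.60 = 79.50 dB SPL.
blower: 84.1 − 20·log₁₀(34.9/4.3) = 84.1 − 18.19 = 65.91 dB SPL.
Σ 10^(L/10) = 9.311e+07 → L_total = 10·log₁₀(9.311e+07) = 79.69 dB SPL.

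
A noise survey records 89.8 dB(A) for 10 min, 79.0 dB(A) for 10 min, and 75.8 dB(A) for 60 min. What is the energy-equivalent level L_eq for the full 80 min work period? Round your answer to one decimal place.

Weight each interval's intensity by its duration and average over T = 80 min:
Σ tᵢ·10^(Lᵢ/10) = 10·10^(89.8/10) + 10·10^(79.0/10) + 60·10^(75.8/10) = 1.263e+10.
L_eq = 10·log₁₀(1.263e+10/80) = 81.98 dB(A).

82.0 dB(A)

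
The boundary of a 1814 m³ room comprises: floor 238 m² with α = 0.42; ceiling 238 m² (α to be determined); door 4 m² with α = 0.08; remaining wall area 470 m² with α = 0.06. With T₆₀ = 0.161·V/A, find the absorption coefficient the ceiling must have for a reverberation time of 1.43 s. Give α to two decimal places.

0.32

From T₆₀ = 0.161·V/A, the target T₆₀ = 1.43 s needs A = 0.161·1814/1.43 = 204.23 m².
Absorption from the other surfaces = 238·0.42 + 4·0.08 + 470·0.06 = 128.48 m², so the ceiling must supply 75.75 m² over 238 m².
α = 75.75/238 = 0.318.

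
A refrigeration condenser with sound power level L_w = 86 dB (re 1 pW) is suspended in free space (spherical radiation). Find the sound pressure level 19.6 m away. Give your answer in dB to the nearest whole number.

49 dB

The power spreads over a sphere of area 4π·r², so L_p = L_w − 10·log₁₀(4π·r²).
4π·r² = 4827 m², 10·log₁₀ of that is 36.837 dB.
L_p = 86 − 36.837 = 49.16 dB.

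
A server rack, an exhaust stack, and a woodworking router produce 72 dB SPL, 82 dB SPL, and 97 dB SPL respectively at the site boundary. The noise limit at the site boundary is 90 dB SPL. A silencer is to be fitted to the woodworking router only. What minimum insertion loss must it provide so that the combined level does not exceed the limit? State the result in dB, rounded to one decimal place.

The untreated sources together contribute 10^(72/10) + 10^(82/10) = 1.743e+08, i.e. 82.41 dB SPL.
The limit corresponds to 10^(90/10) = 1.000e+09; subtracting the fixed part leaves 8.257e+08 for the woodworking router, i.e. 89.17 dB SPL.
Required insertion loss = 97 − 89.17 = 7.83 dB.

7.8 dB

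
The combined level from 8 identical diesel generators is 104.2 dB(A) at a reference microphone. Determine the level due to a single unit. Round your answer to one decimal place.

Dividing the total intensity by 8 lowers the level by 10·log₁₀ 8 = 9.031 dB: L₁ = 104.2 − 9.031.

95.2 dB(A)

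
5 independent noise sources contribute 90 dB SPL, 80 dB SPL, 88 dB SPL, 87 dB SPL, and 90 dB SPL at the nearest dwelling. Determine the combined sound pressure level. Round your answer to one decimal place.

95.1 dB SPL

For uncorrelated sources the intensities add, so convert each level to linear form, sum, and take 10·log₁₀ of the total.
Σ 10^(L/10) = 10^(90/10) + 10^(80/10) + 10^(88/10) + 10^(87/10) + 10^(90/10) = 3.232e+09.
L_total = 10·log₁₀(3.232e+09) = 95.09 dB SPL.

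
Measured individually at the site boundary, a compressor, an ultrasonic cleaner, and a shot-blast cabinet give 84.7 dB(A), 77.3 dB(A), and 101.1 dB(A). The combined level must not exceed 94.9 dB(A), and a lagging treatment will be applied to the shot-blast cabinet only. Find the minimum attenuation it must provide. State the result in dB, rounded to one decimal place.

The untreated sources together contribute 10^(84.7/10) + 10^(77.3/10) = 3.488e+08, i.e. 85.43 dB(A).
To meet 94.9 dB(A) overall, the treated shot-blast cabinet may contribute at most 10^(94.9/10) − 3.488e+08 = 2.741e+09, i.e. 94.38 dB(A).
Required insertion loss = 101.1 − 94.38 = 6.72 dB.

6.7 dB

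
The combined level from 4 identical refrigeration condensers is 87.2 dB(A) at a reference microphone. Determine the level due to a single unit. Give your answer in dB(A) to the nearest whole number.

81 dB(A)

Dividing the total intensity by 4 lowers the level by 10·log₁₀ 4 = 6.021 dB: L₁ = 87.2 − 6.021.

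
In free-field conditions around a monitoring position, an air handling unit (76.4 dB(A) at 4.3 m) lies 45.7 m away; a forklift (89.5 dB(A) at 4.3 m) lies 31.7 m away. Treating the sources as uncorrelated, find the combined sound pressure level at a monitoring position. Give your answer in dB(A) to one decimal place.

72.2 dB(A)

First find each source's level at the receiver (point-source: −20·log₁₀(r/r_ref)), then combine on an intensity basis.
air handling unit: 76.4 − 20·log₁₀(45.7/4.3) = 76.4 − 20.53 = 55.87 dB(A).
forklift: 89.5 − 20·log₁₀(31.7/4.3) = 89.5 − 17.35 = 72.15 dB(A).
Σ 10^(L/10) = 1.679e+07 → L_total = 10·log₁₀(1.679e+07) = 72.25 dB(A).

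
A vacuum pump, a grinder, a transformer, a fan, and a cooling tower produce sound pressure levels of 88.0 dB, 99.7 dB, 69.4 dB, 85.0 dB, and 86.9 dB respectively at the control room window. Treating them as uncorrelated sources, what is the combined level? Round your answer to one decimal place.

100.3 dB

Incoherent sources combine by intensity addition: L_total = 10·log₁₀(Σ 10^(L_i/10)).
Σ 10^(L/10) = 10^(88.0/10) + 10^(99.7/10) + 10^(69.4/10) + 10^(85.0/10) + 10^(86.9/10) = 1.078e+10.
L_total = 10·log₁₀(1.078e+10) = 100.33 dB.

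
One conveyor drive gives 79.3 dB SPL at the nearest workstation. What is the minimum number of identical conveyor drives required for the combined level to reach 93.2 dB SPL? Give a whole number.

25

The shortfall is 93.2 − 79.3 = 13.9 dB, and N units add 10·log₁₀ N, so need 10·log₁₀ N ≥ 13.9.
N ≥ 10^(13.9/10) = 24.547, so N = 25.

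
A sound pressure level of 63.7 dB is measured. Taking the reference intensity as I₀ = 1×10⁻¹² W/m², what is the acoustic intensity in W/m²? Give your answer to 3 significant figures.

I = I₀·10^(L/10) = 10⁻¹² × 10^(63.7/10) = 10^(-5.630).

2.34e-06 W/m²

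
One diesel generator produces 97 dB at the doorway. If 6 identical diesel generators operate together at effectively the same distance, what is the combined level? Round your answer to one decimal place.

104.8 dB

With 6 equal, uncorrelated contributions the intensity is 6× that of one unit, giving a rise of 10·log₁₀ 6.
L_total = 97 + 10·log₁₀(6) = 97 + 7.782 = 104.78 dB.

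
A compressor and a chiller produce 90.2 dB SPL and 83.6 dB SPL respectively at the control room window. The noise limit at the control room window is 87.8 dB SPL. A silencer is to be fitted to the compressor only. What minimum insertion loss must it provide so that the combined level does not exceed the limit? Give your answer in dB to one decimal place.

Everything except the compressor sums to 10^(83.6/10) = 2.291e+08 in linear terms, 83.60 dB SPL.
The limit corresponds to 10^(87.8/10) = 6.026e+08; subtracting the fixed part leaves 3.735e+08 for the compressor, i.e. 85.72 dB SPL.
Required insertion loss = 90.2 − 85.72 = 4.48 dB.

4.5 dB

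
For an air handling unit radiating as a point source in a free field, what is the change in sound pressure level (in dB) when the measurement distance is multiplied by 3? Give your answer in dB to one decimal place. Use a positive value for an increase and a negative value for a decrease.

-9.5 dB

With spherical spreading the level changes by −20·log₁₀(r₂/r₁).
ΔL = −20·log₁₀(3) = -9.54 dB.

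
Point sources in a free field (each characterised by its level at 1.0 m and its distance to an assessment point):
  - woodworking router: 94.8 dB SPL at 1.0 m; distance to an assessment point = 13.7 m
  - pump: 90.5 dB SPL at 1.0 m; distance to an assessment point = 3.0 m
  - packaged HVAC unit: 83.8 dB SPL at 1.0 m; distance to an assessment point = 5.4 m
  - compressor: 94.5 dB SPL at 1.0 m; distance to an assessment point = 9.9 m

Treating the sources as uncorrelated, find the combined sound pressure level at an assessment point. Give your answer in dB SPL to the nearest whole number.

Apply inverse-square spreading to bring every level to the receiver, then sum 10^(L/10).
woodworking router: 94.8 − 20·log₁₀(13.7/1.0) = 94.8 − 22.73 = 72.07 dB SPL.
pump: 90.5 − 20·log₁₀(3.0/1.0) = 90.5 − 9.54 = 80.96 dB SPL.
packaged HVAC unit: 83.8 − 20·log₁₀(5.4/1.0) = 83.8 − 14.65 = 69.15 dB SPL.
compressor: 94.5 − 20·log₁₀(9.9/1.0) = 94.5 − 19.91 = 74.59 dB SPL.
Σ 10^(L/10) = 1.777e+08 → L_total = 10·log₁₀(1.777e+08) = 82.50 dB SPL.

82 dB SPL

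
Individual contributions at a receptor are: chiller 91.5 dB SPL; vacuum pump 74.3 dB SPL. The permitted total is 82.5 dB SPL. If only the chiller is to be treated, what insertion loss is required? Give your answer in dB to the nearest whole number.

Everything except the chiller sums to 10^(74.3/10) = 2.692e+07 in linear terms, 74.30 dB SPL.
The limit corresponds to 10^(82.5/10) = 1.778e+08; subtracting the fixed part leaves 1.509e+08 for the chiller, i.e. 81.79 dB SPL.
Required insertion loss = 91.5 − 81.79 = 9.71 dB.

10 dB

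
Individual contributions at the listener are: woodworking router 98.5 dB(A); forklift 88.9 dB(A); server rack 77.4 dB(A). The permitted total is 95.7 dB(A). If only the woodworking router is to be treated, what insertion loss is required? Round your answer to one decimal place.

3.9 dB

Fixed contribution from the other sources: Σ 10^(L/10) = 10^(88.9/10) + 10^(77.4/10) = 8.312e+08 (89.20 dB(A)).
The limit corresponds to 10^(95.7/10) = 3.715e+09; subtracting the fixed part leaves 2.884e+09 for the woodworking router, i.e. 94.60 dB(A).
So the woodworking router must be reduced from 98.5 to 94.60 dB(A): IL = 3.90 dB.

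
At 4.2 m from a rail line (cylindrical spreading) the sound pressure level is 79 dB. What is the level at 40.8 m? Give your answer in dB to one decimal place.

For a line source, L₂ = L₁ − 10·log₁₀(r₂/r₁).
L₂ = 79 − 10·log₁₀(40.8/4.2) = 79 − 9.874 = 69.13 dB.

69.1 dB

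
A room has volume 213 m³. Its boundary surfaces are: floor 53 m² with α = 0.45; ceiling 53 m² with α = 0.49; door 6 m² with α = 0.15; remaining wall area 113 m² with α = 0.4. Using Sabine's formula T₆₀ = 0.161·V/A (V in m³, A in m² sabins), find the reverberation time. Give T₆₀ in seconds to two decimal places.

0.36 s

A = Σ Sᵢαᵢ = 53·0.45 + 53·0.49 + 6·0.15 + 113·0.4 = 95.92 m².
T₆₀ = 0.161·V/A = 0.161·213/95.92 = 0.358 s.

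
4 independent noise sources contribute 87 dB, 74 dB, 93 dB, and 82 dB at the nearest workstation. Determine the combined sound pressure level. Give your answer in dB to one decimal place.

Incoherent sources combine by intensity addition: L_total = 10·log₁₀(Σ 10^(L_i/10)).
Σ 10^(L/10) = 10^(87/10) + 10^(74/10) + 10^(93/10) + 10^(82/10) = 2.680e+09.
L_total = 10·log₁₀(2.680e+09) = 94.28 dB.

94.3 dB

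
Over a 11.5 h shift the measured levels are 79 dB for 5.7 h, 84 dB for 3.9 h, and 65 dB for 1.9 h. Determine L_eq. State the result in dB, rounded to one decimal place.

L_eq = 10·log₁₀[(1/T)·Σ tᵢ·10^(Lᵢ/10)] with T = 11.5 h.
Σ tᵢ·10^(Lᵢ/10) = 5.7·10^(79/10) + 3.9·10^(84/10) + 1.9·10^(65/10) = 1.438e+09.
L_eq = 10·log₁₀(1.438e+09/11.5) = 80.97 dB.

81.0 dB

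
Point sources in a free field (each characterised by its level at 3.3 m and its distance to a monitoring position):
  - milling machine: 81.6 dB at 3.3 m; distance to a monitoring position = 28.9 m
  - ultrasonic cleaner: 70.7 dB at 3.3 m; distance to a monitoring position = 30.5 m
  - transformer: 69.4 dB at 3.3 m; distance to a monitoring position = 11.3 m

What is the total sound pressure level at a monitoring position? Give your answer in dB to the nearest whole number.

Propagate each source to the receiver with L = L_ref − 20·log₁₀(r/r_ref), then add intensities.
milling machine: 81.6 − 20·log₁₀(28.9/3.3) = 81.6 − 18.85 = 62.75 dB.
ultrasonic cleaner: 70.7 − 20·log₁₀(30.5/3.3) = 70.7 − 19.32 = 51.38 dB.
transformer: 69.4 − 20·log₁₀(11.3/3.3) = 69.4 − 10.69 = 58.71 dB.
Σ 10^(L/10) = 2.765e+06 → L_total = 10·log₁₀(2.765e+06) = 64.42 dB.

64 dB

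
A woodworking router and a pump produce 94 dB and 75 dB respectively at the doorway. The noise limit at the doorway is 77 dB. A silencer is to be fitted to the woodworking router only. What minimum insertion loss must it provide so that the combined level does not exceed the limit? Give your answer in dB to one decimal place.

21.3 dB

Everything except the woodworking router sums to 10^(75/10) = 3.162e+07 in linear terms, 75.00 dB.
The limit corresponds to 10^(77/10) = 5.012e+07; subtracting the fixed part leaves 1.850e+07 for the woodworking router, i.e. 72.67 dB.
Required insertion loss = 94 − 72.67 = 21.33 dB.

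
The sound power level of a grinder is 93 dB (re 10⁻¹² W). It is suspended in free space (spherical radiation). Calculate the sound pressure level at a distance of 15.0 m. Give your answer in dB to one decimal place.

58.5 dB

Free-field spherical radiation: L_p = L_w − 10·log₁₀(4π·r²), r = 15.0 m.
4π·r² = 2827 m², 10·log₁₀ of that is 34.514 dB.
L_p = 93 − 34.514 = 58.49 dB.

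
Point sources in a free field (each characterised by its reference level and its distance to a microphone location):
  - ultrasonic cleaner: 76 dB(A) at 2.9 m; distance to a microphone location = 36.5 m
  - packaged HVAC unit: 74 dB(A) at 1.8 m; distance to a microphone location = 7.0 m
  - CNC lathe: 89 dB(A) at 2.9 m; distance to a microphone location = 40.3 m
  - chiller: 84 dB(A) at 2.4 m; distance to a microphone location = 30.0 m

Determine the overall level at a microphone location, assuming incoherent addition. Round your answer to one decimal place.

68.8 dB(A)

Apply inverse-square spreading to bring every level to the receiver, then sum 10^(L/10).
ultrasonic cleaner: 76 − 20·log₁₀(36.5/2.9) = 76 − 22.00 = 54.00 dB(A).
packaged HVAC unit: 74 − 20·log₁₀(7.0/1.8) = 74 − 11.80 = 62.20 dB(A).
CNC lathe: 89 − 20·log₁₀(40.3/2.9) = 89 − 22.86 = 66.14 dB(A).
chiller: 84 − 20·log₁₀(30.0/2.4) = 84 − 21.94 = 62.06 dB(A).
Σ 10^(L/10) = 7.633e+06 → L_total = 10·log₁₀(7.633e+06) = 68.83 dB(A).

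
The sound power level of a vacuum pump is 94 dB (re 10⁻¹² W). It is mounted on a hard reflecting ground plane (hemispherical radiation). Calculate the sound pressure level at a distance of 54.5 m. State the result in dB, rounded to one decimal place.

The power spreads over a hemisphere of area 2π·r², so L_p = L_w − 10·log₁₀(2π·r²).
2π·r² = 1.866e+04 m², 10·log₁₀ of that is 42.710 dB.
L_p = 94 − 42.710 = 51.29 dB.

51.3 dB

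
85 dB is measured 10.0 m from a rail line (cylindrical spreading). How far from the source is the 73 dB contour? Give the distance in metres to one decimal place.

158.5 m

Line-source spreading drops the level by 10·log₁₀(r₂/r₁); inverting, r₂/r₁ = 10^(ΔL/10).
r₂ = 10.0·10^((85−73)/10) = 10.0·10^(12.0/10) = 158.49 m.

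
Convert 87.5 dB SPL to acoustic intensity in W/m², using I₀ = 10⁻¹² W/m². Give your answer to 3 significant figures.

I/I₀ = 10^(87.5/10) = 5.623e+08, so I = 5.623e+08 × 10⁻¹² W/m².

0.000562 W/m²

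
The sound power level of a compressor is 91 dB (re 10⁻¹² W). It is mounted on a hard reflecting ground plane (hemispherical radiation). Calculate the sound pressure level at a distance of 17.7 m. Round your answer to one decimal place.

58.1 dB

L_p = L_w − 10·log₁₀(2π·r²) with r = 17.7 m.
2π·r² = 1968 m², 10·log₁₀ of that is 32.941 dB.
L_p = 91 − 32.941 = 58.06 dB.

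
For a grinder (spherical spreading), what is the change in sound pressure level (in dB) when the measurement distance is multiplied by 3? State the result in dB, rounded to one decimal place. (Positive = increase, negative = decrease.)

-9.5 dB

A point source loses 6 dB per doubling of distance; generally ΔL = −20·log₁₀(r₂/r₁).
ΔL = −20·log₁₀(3) = -9.54 dB.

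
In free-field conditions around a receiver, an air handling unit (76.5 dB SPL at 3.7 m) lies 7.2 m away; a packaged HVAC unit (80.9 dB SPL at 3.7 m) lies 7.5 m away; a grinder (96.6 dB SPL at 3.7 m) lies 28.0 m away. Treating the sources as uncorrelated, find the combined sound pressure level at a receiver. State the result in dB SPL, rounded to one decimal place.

80.8 dB SPL

Apply inverse-square spreading to bring every level to the receiver, then sum 10^(L/10).
air handling unit: 76.5 − 20·log₁₀(7.2/3.7) = 76.5 − 5.78 = 70.72 dB SPL.
packaged HVAC unit: 80.9 − 20·log₁₀(7.5/3.7) = 80.9 − 6.14 = 74.76 dB SPL.
grinder: 96.6 − 20·log₁₀(28.0/3.7) = 96.6 − 17.58 = 79.02 dB SPL.
Σ 10^(L/10) = 1.216e+08 → L_total = 10·log₁₀(1.216e+08) = 80.85 dB SPL.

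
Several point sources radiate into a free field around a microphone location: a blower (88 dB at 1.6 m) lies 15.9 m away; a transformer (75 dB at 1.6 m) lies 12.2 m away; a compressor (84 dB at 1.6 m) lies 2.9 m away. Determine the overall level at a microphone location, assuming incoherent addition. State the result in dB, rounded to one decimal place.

Apply inverse-square spreading to bring every level to the receiver, then sum 10^(L/10).
blower: 88 − 20·log₁₀(15.9/1.6) = 88 − 19.95 = 68.05 dB.
transformer: 75 − 20·log₁₀(12.2/1.6) = 75 − 17.64 = 57.36 dB.
compressor: 84 − 20·log₁₀(2.9/1.6) = 84 − 5.17 = 78.83 dB.
Σ 10^(L/10) = 8.339e+07 → L_total = 10·log₁₀(8.339e+07) = 79.21 dB.

79.2 dB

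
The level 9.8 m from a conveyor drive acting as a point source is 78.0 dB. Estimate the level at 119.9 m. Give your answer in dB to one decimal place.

Point-source attenuation: ΔL = 20·log₁₀(r₂/r₁) = 20·log₁₀(119.9/9.8) = 21.752 dB.
L₂ = 78.0 − 20·log₁₀(119.9/9.8) = 78.0 − 21.752 = 56.25 dB.

56.2 dB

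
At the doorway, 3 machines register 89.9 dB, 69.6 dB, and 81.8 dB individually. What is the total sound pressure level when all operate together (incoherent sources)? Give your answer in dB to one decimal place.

90.6 dB

Incoherent sources combine by intensity addition: L_total = 10·log₁₀(Σ 10^(L_i/10)).
Σ 10^(L/10) = 10^(89.9/10) + 10^(69.6/10) + 10^(81.8/10) = 1.138e+09.
L_total = 10·log₁₀(1.138e+09) = 90.56 dB.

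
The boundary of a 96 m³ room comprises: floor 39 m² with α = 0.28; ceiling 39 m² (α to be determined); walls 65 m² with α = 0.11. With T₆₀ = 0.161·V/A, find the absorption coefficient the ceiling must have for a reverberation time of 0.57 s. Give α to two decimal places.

0.23

Required total absorption A = 0.161·96/0.57 = 27.12 m².
Absorption from the other surfaces = 39·0.28 + 65·0.11 = 18.07 m², so the ceiling must supply 9.05 m² over 39 m².
α = 9.05/39 = 0.232.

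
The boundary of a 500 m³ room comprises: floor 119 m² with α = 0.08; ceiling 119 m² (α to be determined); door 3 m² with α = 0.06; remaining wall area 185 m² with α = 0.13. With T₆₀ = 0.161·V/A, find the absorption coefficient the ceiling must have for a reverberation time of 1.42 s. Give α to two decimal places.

0.19

A = 0.161·V/T₆₀ = 0.161·500/1.42 = 56.69 m² sabins.
Absorption from the other surfaces = 119·0.08 + 3·0.06 + 185·0.13 = 33.75 m², so the ceiling must supply 22.94 m² over 119 m².
α = 22.94/119 = 0.193.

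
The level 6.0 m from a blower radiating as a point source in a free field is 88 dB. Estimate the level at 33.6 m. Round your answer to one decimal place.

73.0 dB

Spherical spreading from a point source gives a 20·log₁₀(r₂/r₁) drop.
L₂ = 88 − 20·log₁₀(33.6/6.0) = 88 − 14.964 = 73.04 dB.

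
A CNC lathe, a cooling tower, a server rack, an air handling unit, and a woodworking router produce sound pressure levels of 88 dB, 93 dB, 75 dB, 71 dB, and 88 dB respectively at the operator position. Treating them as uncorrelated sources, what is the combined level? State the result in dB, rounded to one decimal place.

95.2 dB

For uncorrelated sources the intensities add, so convert each level to linear form, sum, and take 10·log₁₀ of the total.
Σ 10^(L/10) = 10^(88/10) + 10^(93/10) + 10^(75/10) + 10^(71/10) + 10^(88/10) = 3.301e+09.
L_total = 10·log₁₀(3.301e+09) = 95.19 dB.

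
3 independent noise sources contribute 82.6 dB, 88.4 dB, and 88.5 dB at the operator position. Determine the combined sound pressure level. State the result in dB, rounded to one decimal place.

Incoherent sources combine by intensity addition: L_total = 10·log₁₀(Σ 10^(L_i/10)).
Σ 10^(L/10) = 10^(82.6/10) + 10^(88.4/10) + 10^(88.5/10) = 1.582e+09.
L_total = 10·log₁₀(1.582e+09) = 91.99 dB.

92.0 dB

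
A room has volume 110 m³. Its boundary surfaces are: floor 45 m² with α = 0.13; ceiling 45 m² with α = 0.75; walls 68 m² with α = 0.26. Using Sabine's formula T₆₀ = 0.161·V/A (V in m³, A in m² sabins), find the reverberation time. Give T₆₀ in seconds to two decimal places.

0.31 s

Total absorption A = 45·0.13 + 45·0.75 + 68·0.26 = 57.28 m² sabins.
T₆₀ = 0.161·V/A = 0.161·110/57.28 = 0.309 s.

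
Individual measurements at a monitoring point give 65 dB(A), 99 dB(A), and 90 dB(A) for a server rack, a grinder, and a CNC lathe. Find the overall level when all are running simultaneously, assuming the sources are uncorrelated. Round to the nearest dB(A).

100 dB(A)

Incoherent sources combine by intensity addition: L_total = 10·log₁₀(Σ 10^(L_i/10)).
Σ 10^(L/10) = 10^(65/10) + 10^(99/10) + 10^(90/10) = 8.946e+09.
L_total = 10·log₁₀(8.946e+09) = 99.52 dB(A).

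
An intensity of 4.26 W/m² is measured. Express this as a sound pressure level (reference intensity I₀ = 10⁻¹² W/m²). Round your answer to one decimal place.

126.3 dB

I/I₀ = 4.26/10⁻¹² = 4.26×10^12, and L = 10·log₁₀(I/I₀).
L = 10·(0.6294 + 12) = 126.29 dB.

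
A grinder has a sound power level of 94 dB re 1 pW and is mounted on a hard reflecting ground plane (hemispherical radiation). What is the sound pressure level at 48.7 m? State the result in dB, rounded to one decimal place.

The power spreads over a hemisphere of area 2π·r², so L_p = L_w − 10·log₁₀(2π·r²).
2π·r² = 1.49e+04 m², 10·log₁₀ of that is 41.732 dB.
L_p = 94 − 41.732 = 52.27 dB.

52.3 dB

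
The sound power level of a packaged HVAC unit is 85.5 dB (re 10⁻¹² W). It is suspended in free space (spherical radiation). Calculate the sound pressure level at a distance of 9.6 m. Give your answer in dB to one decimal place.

The power spreads over a sphere of area 4π·r², so L_p = L_w − 10·log₁₀(4π·r²).
4π·r² = 1158 m², 10·log₁₀ of that is 30.638 dB.
L_p = 85.5 − 30.638 = 54.86 dB.

54.9 dB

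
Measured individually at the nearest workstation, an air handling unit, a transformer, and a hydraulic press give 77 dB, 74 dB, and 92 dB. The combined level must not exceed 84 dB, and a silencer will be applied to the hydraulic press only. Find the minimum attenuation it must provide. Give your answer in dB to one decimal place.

Fixed contribution from the other sources: Σ 10^(L/10) = 10^(77/10) + 10^(74/10) = 7.524e+07 (78.76 dB).
The limit corresponds to 10^(84/10) = 2.512e+08; subtracting the fixed part leaves 1.760e+08 for the hydraulic press, i.e. 82.45 dB.
Required insertion loss = 92 − 82.45 = 9.55 dB.

9.5 dB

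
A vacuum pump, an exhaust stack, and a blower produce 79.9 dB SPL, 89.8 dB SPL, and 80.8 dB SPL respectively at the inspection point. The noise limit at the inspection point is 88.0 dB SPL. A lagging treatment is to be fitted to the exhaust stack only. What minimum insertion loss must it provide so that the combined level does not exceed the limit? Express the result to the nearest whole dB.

4 dB

The untreated sources together contribute 10^(79.9/10) + 10^(80.8/10) = 2.180e+08, i.e. 83.38 dB SPL.
To meet 88.0 dB SPL overall, the treated exhaust stack may contribute at most 10^(88.0/10) − 2.180e+08 = 4.130e+08, i.e. 86.16 dB SPL.
Required insertion loss = 89.8 − 86.16 = 3.64 dB.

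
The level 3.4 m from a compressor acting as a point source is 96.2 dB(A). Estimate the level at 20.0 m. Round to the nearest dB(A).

For a point source, L₂ = L₁ − 20·log₁₀(r₂/r₁).
L₂ = 96.2 − 20·log₁₀(20.0/3.4) = 96.2 − 15.391 = 80.81 dB(A).

81 dB(A)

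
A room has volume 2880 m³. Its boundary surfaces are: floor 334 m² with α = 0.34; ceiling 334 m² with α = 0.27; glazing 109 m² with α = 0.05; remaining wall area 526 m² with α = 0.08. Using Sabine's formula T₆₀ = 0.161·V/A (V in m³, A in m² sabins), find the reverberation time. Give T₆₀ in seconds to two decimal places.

1.85 s

Summing Sᵢαᵢ: 334·0.34 + 334·0.27 + 109·0.05 + 526·0.08 = 251.27 m².
T₆₀ = 0.161·V/A = 0.161·2880/251.27 = 1.845 s.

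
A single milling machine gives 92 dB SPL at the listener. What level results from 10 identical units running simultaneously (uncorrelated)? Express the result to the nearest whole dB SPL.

102 dB SPL

With 10 equal, uncorrelated contributions the intensity is 10× that of one unit, giving a rise of 10·log₁₀ 10.
L_total = 92 + 10·log₁₀(10) = 92 + 10.000 = 102.00 dB SPL.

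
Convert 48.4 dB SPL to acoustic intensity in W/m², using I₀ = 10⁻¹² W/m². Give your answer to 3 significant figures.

I = I₀·10^(L/10) = 10⁻¹² × 10^(48.4/10) = 10^(-7.160).

6.92e-08 W/m²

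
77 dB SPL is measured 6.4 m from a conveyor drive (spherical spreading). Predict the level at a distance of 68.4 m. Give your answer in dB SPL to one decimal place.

Spherical spreading from a point source gives a 20·log₁₀(r₂/r₁) drop.
L₂ = 77 − 20·log₁₀(68.4/6.4) = 77 − 20.578 = 56.42 dB SPL.

56.4 dB SPL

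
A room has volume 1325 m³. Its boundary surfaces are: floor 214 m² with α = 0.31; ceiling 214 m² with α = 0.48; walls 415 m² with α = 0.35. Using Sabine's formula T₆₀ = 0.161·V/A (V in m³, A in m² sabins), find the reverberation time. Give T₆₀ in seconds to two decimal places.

Summing Sᵢαᵢ: 214·0.31 + 214·0.48 + 415·0.35 = 314.31 m².
T₆₀ = 0.161 × 1325 / 314.31 = 0.679 s.

0.68 s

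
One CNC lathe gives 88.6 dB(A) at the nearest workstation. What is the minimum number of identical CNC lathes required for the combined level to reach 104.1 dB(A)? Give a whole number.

36

The shortfall is 104.1 − 88.6 = 15.5 dB, and N units add 10·log₁₀ N, so need 10·log₁₀ N ≥ 15.5.
N ≥ 10^(15.5/10) = 35.481, so N = 36.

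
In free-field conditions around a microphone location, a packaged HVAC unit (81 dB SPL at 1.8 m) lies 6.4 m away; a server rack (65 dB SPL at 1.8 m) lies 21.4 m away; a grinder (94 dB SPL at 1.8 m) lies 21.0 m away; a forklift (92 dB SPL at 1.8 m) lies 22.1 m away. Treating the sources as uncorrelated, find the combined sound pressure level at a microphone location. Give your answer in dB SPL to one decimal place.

75.9 dB SPL

First find each source's level at the receiver (point-source: −20·log₁₀(r/r_ref)), then combine on an intensity basis.
packaged HVAC unit: 81 − 20·log₁₀(6.4/1.8) = 81 − 11.02 = 69.98 dB SPL.
server rack: 65 − 20·log₁₀(21.4/1.8) = 65 − 21.50 = 43.50 dB SPL.
grinder: 94 − 20·log₁₀(21.0/1.8) = 94 − 21.34 = 72.66 dB SPL.
forklift: 92 − 20·log₁₀(22.1/1.8) = 92 − 21.78 = 70.22 dB SPL.
Σ 10^(L/10) = 3.895e+07 → L_total = 10·log₁₀(3.895e+07) = 75.90 dB SPL.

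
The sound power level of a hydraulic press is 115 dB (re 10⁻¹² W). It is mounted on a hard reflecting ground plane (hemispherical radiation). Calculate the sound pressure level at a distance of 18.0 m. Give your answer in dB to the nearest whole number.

82 dB

Free-field hemispherical radiation: L_p = L_w − 10·log₁₀(2π·r²), r = 18.0 m.
2π·r² = 2036 m², 10·log₁₀ of that is 33.087 dB.
L_p = 115 − 33.087 = 81.91 dB.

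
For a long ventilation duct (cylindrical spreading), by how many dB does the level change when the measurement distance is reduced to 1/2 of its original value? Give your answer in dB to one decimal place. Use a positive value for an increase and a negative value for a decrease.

With cylindrical spreading the level changes by −10·log₁₀(r₂/r₁).
ΔL = −10·log₁₀(0.5) = +3.01 dB.

+3.0 dB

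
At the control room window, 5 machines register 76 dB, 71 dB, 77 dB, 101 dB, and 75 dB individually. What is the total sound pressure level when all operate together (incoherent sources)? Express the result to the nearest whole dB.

101 dB

For uncorrelated sources the intensities add, so convert each level to linear form, sum, and take 10·log₁₀ of the total.
Σ 10^(L/10) = 10^(76/10) + 10^(71/10) + 10^(77/10) + 10^(101/10) + 10^(75/10) = 1.272e+10.
L_total = 10·log₁₀(1.272e+10) = 101.05 dB.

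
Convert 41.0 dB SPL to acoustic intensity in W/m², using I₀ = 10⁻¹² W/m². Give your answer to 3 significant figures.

1.26e-08 W/m²

L = 10·log₁₀(I/I₀) ⇒ I = I₀·10^(L/10) = 10⁻¹² × 10^4.10.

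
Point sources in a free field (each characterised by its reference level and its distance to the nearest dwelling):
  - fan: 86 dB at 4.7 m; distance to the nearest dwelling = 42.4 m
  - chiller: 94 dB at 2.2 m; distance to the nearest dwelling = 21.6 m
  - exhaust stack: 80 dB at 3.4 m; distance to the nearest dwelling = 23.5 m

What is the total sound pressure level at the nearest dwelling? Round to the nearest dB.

75 dB

Propagate each source to the receiver with L = L_ref − 20·log₁₀(r/r_ref), then add intensities.
fan: 86 − 20·log₁₀(42.4/4.7) = 86 − 19.11 = 66.89 dB.
chiller: 94 − 20·log₁₀(21.6/2.2) = 94 − 19.84 = 74.16 dB.
exhaust stack: 80 − 20·log₁₀(23.5/3.4) = 80 − 16.79 = 63.21 dB.
Σ 10^(L/10) = 3.304e+07 → L_total = 10·log₁₀(3.304e+07) = 75.19 dB.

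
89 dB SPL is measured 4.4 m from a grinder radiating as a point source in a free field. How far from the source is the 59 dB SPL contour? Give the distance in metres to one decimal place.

139.1 m

The 30.0 dB drop corresponds to a distance ratio of 10^(30.0/20) for a point source.
r₂ = 4.4·10^((89−59)/20) = 4.4·10^(30.0/20) = 139.14 m.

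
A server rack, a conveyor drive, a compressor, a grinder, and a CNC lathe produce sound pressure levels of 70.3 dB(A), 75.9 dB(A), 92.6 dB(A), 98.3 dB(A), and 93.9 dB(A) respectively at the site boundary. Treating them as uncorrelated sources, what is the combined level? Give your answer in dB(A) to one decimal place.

Incoherent sources combine by intensity addition: L_total = 10·log₁₀(Σ 10^(L_i/10)).
Σ 10^(L/10) = 10^(70.3/10) + 10^(75.9/10) + 10^(92.6/10) + 10^(98.3/10) + 10^(93.9/10) = 1.108e+10.
L_total = 10·log₁₀(1.108e+10) = 100.45 dB(A).

100.4 dB(A)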